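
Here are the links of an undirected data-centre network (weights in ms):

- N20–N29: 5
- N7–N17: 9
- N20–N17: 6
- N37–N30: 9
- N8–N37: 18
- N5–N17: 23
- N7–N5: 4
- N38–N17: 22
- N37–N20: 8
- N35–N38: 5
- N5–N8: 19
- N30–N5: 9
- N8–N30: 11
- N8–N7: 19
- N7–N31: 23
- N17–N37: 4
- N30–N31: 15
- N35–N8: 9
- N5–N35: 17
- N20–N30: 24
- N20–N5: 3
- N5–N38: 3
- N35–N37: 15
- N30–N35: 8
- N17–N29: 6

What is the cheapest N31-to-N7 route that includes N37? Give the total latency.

37 ms

Shortest N31→N37: N31 → N30 → N37 = 24
Shortest N37→N7: N37 → N17 → N7 = 13
Total via N37: 24 + 13 = 37 ms.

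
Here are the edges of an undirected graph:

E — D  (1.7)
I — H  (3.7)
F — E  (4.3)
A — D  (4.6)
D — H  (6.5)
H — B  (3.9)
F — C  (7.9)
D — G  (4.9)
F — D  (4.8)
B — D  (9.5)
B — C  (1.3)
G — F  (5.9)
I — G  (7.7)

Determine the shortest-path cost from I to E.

11.9

Running Dijkstra from I:
I: 0
H: 3.7  (via I)
B: 7.6  (via H)
G: 7.7  (via I)
C: 8.9  (via B)
D: 10.2  (via H)
E: 11.9  (via D)
Shortest route: I–H–D–E = 11.9.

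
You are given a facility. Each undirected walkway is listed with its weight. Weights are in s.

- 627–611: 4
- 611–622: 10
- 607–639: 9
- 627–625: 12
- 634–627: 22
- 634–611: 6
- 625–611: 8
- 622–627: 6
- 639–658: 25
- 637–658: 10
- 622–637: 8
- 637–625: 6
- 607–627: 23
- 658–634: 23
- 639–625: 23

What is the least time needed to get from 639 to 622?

37 s

Shortest distances from 639:
639: 0
607: 9  (via 639)
625: 23  (via 639)
658: 25  (via 639)
637: 29  (via 625)
611: 31  (via 625)
627: 32  (via 607)
622: 37  (via 637)
Shortest route: 639 → 625 → 637 → 622 = 37 s.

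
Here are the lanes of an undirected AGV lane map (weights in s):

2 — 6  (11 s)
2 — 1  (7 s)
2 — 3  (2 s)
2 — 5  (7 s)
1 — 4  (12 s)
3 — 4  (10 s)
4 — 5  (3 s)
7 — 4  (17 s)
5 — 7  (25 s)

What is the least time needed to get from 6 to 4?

21 s

Enumerating some paths:
6 → 2 → 5 → 4: 11+7+3 = 21
6 → 2 → 3 → 4: 11+2+10 = 23
Cheapest is 6 → 2 → 5 → 4 at 21 s.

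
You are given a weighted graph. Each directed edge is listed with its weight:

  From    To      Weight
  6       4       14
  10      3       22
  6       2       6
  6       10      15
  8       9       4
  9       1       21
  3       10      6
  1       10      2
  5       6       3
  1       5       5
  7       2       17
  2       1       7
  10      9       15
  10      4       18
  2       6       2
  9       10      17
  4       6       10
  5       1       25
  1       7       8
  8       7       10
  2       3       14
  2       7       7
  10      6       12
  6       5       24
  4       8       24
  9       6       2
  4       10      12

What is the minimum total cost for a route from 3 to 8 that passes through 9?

Shortest 3→9: 3 → 10 → 9 = 21
Best 9 to 8: 9 → 6 → 4 → 8 costing 40
Total via 9: 21 + 40 = 61.

61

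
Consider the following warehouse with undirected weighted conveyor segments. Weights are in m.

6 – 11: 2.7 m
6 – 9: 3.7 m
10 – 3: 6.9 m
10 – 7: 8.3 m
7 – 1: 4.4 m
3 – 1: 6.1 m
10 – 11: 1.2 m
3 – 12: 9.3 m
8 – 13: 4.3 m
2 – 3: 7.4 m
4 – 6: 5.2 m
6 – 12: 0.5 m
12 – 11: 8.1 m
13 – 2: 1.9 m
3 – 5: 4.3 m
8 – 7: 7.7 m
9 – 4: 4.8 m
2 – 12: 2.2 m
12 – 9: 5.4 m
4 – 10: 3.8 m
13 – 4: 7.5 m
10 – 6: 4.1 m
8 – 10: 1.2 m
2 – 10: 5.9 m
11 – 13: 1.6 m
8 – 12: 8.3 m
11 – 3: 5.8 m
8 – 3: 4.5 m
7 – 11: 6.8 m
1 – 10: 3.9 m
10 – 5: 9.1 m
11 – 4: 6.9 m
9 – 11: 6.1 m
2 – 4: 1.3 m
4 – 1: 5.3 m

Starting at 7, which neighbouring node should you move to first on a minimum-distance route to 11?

Enumerating some paths:
7 - 1 - 10 - 11: 4.4+3.9+1.2 = 9.5
7 - 10 - 11: 8.3+1.2 = 9.5
7 - 11: 6.8 = 6.8
The minimum is 6.8 m via 7 - 11.
So from 7 the first move is to 11.

11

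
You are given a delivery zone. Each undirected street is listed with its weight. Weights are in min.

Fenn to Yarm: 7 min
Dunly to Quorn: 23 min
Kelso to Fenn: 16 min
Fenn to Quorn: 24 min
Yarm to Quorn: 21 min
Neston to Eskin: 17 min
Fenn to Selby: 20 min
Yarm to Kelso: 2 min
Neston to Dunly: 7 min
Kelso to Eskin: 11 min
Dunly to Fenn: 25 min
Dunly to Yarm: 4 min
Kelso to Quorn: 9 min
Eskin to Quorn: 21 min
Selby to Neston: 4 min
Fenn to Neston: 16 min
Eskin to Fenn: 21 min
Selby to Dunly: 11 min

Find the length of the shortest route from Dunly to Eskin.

Compare a few routes:
Dunly → Neston → Eskin: 7+17 = 24
Dunly → Yarm → Kelso → Eskin: 4+2+11 = 17
Cheapest is Dunly → Yarm → Kelso → Eskin at 17 min.

17 min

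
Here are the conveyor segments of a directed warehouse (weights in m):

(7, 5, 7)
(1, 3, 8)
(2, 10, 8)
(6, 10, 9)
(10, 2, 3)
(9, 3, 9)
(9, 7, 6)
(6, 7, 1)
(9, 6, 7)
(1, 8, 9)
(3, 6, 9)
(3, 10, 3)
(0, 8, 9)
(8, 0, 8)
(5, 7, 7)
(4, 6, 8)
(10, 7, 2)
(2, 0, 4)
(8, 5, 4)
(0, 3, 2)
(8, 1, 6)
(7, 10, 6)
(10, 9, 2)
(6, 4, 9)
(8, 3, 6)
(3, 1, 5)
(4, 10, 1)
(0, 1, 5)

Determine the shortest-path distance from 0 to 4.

20 m

Shortest distances from 0:
0: 0
3: 2  (via 0)
1: 5  (via 0)
10: 5  (via 3)
7: 7  (via 10)
9: 7  (via 10)
2: 8  (via 10)
8: 9  (via 0)
6: 11  (via 3)
5: 13  (via 8)
4: 20  (via 6)
Shortest route: 0 → 3 → 6 → 4 = 20 m.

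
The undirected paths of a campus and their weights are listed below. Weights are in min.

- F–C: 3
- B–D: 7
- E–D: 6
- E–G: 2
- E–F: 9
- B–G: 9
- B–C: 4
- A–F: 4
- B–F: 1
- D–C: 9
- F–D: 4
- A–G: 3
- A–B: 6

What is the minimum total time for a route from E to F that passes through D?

Shortest E→D: E → D = 6
Best D to F: D → F costing 4
Total via D: 6 + 4 = 10 min.

10 min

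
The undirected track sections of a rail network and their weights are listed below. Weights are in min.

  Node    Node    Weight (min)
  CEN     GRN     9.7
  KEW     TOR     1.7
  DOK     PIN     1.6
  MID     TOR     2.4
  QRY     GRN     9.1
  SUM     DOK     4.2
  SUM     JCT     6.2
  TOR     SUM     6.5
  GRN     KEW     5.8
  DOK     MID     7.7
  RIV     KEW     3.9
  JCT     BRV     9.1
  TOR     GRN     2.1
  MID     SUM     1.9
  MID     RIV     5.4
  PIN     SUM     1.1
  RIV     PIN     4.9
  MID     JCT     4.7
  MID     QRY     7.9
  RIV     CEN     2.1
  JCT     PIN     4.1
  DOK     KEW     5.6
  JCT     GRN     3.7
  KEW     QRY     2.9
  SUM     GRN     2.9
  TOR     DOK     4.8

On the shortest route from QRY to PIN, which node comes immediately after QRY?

KEW

Enumerating some paths:
QRY → KEW → TOR → GRN → SUM → PIN: 2.9+1.7+2.1+2.9+1.1 = 10.7
QRY → KEW → TOR → MID → SUM → PIN: 2.9+1.7+2.4+1.9+1.1 = 10
QRY → KEW → DOK → PIN: 2.9+5.6+1.6 = 10.1
Cheapest is QRY → KEW → TOR → MID → SUM → PIN at 10 min.
So from QRY the first move is to KEW.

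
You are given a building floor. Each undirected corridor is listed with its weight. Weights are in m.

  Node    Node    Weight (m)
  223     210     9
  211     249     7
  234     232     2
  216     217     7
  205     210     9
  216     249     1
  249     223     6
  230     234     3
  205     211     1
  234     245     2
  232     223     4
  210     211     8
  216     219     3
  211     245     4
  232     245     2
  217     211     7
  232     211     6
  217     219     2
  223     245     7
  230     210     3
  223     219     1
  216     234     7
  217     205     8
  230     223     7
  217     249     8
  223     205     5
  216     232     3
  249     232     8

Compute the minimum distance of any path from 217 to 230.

Compare a few routes:
217 - 219 - 223 - 232 - 234 - 230: 2+1+4+2+3 = 12
217 - 219 - 223 - 230: 2+1+7 = 10
217 - 219 - 223 - 232 - 245 - 234 - 230: 2+1+4+2+2+3 = 14
217 - 219 - 216 - 232 - 234 - 230: 2+3+3+2+3 = 13
The minimum is 10 m via 217 - 219 - 223 - 230.

10 m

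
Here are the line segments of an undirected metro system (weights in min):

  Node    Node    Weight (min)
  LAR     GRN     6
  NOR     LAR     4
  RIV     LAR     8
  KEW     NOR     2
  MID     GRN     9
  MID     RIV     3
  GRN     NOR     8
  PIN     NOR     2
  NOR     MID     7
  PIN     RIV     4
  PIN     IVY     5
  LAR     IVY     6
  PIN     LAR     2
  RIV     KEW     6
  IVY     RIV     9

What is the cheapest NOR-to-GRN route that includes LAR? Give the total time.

Shortest NOR→LAR: NOR–LAR = 4
Best LAR to GRN: LAR–GRN costing 6
Total via LAR: 4 + 6 = 10 min.

10 min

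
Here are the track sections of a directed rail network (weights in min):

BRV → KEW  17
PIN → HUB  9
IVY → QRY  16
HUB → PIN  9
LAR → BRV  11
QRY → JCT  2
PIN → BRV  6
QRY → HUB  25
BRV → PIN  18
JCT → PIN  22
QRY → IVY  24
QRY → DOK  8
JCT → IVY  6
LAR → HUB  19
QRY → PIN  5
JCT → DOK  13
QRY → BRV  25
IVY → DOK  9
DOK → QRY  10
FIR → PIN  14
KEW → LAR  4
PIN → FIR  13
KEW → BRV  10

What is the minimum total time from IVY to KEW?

44 min

Settle nodes by increasing distance from IVY:
IVY: 0
DOK: 9  (via IVY)
QRY: 16  (via IVY)
JCT: 18  (via QRY)
PIN: 21  (via QRY)
BRV: 27  (via PIN)
HUB: 30  (via PIN)
FIR: 34  (via PIN)
KEW: 44  (via BRV)
Shortest route: IVY–QRY–PIN–BRV–KEW = 44 min.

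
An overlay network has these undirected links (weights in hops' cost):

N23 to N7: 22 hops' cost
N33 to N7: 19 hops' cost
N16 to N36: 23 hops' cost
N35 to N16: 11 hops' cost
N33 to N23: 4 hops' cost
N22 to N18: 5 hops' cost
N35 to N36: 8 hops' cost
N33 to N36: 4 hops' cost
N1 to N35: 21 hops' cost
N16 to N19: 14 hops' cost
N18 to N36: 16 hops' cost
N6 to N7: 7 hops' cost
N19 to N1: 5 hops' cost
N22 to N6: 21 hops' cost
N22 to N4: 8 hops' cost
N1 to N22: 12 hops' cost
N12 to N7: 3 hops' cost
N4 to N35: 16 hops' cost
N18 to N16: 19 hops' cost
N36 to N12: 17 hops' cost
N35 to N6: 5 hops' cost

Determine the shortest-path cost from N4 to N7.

Enumerating some paths:
N4–N35–N6–N7: 16+5+7 = 28
N4–N22–N6–N7: 8+21+7 = 36
N4–N35–N36–N12–N7: 16+8+17+3 = 44
The minimum is 28 hops' cost via N4–N35–N6–N7.

28 hops' cost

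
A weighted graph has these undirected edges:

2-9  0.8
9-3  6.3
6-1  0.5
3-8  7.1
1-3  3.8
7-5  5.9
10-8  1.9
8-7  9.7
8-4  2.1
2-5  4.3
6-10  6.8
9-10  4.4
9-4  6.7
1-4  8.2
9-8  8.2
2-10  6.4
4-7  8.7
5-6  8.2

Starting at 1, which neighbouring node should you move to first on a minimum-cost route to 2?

3

Candidate routes:
1 → 3 → 9 → 2: 3.8+6.3+0.8 = 10.9
1 → 6 → 5 → 2: 0.5+8.2+4.3 = 13
1 → 6 → 10 → 2: 0.5+6.8+6.4 = 13.7
1 → 6 → 10 → 9 → 2: 0.5+6.8+4.4+0.8 = 12.5
The minimum is 10.9 via 1 → 3 → 9 → 2.
So from 1 the first move is to 3.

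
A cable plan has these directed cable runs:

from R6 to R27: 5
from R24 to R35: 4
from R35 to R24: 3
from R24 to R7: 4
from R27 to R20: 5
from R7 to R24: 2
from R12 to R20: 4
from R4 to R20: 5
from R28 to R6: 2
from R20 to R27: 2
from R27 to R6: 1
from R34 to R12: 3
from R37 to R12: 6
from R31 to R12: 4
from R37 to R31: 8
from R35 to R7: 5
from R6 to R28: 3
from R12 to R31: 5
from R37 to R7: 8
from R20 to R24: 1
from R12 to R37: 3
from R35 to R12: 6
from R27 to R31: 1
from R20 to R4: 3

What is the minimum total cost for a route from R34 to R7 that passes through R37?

14

Best R34 to R37: R34 → R12 → R37 costing 6
Best R37 to R7: R37 → R7 costing 8
Total via R37: 6 + 8 = 14.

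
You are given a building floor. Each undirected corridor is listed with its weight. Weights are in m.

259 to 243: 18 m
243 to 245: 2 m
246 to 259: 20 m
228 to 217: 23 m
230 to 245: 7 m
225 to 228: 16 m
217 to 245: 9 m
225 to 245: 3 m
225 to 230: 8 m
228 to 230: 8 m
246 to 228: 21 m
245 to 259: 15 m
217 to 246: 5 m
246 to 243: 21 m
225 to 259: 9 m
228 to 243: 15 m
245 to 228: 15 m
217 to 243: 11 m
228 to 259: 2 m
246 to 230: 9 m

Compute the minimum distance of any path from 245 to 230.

Shortest distances from 245:
245: 0
243: 2  (via 245)
225: 3  (via 245)
230: 7  (via 245)
Shortest route: 245 → 230 = 7 m.

7 m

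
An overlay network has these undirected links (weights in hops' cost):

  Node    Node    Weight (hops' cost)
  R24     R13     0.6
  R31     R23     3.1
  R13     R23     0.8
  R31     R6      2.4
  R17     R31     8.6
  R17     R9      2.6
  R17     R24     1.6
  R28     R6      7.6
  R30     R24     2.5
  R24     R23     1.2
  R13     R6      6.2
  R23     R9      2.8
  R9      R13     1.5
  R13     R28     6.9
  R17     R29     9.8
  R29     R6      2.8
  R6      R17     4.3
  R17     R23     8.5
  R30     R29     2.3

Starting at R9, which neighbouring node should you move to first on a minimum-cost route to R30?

Compare a few routes:
R9 → R23 → R24 → R30: 2.8+1.2+2.5 = 6.5
R9 → R13 → R23 → R24 → R30: 1.5+0.8+1.2+2.5 = 6
R9 → R13 → R24 → R30: 1.5+0.6+2.5 = 4.6
Cheapest is R9 → R13 → R24 → R30 at 4.6 hops' cost.
So from R9 the first move is to R13.

R13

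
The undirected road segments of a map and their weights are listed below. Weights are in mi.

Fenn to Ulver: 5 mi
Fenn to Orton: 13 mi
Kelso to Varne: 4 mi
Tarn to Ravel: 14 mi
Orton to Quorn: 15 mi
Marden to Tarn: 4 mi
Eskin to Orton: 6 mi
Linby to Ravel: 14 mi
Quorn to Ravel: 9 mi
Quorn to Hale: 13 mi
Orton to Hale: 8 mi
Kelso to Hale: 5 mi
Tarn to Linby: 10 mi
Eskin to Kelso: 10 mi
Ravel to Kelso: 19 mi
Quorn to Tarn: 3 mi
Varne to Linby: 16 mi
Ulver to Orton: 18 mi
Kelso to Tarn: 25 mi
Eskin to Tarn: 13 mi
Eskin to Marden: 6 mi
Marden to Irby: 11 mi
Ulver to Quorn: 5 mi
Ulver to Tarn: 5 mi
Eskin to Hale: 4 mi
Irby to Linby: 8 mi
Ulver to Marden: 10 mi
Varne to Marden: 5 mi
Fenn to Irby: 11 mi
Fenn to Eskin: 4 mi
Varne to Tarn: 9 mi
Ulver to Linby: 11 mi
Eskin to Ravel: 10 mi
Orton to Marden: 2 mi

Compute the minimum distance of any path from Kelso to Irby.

20 mi

Shortest distances from Kelso:
Kelso: 0
Varne: 4  (via Kelso)
Hale: 5  (via Kelso)
Eskin: 9  (via Hale)
Marden: 9  (via Varne)
Orton: 11  (via Marden)
Fenn: 13  (via Eskin)
Tarn: 13  (via Varne)
Quorn: 16  (via Tarn)
Ulver: 18  (via Fenn)
Ravel: 19  (via Kelso)
Irby: 20  (via Marden)
Shortest route: Kelso → Varne → Marden → Irby = 20 mi.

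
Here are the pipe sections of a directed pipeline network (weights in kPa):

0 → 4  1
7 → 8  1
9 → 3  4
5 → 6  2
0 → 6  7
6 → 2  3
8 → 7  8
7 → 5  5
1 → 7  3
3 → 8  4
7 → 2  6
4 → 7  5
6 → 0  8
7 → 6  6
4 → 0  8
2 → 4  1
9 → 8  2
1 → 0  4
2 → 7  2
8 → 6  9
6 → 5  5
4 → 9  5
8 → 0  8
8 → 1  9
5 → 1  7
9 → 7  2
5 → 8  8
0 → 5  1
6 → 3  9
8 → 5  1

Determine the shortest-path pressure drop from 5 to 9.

Candidate routes:
5 → 6 → 2 → 4 → 9: 2+3+1+5 = 11
5 → 6 → 0 → 4 → 9: 2+8+1+5 = 16
The minimum is 11 kPa via 5 → 6 → 2 → 4 → 9.

11 kPa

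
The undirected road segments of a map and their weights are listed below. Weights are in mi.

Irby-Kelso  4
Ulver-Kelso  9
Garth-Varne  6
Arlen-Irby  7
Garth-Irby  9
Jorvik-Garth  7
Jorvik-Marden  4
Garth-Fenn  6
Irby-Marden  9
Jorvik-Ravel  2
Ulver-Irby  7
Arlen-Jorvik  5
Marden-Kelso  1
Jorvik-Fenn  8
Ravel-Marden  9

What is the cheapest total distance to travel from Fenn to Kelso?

Enumerating some paths:
Fenn–Jorvik–Ravel–Marden–Kelso: 8+2+9+1 = 20
Fenn–Garth–Jorvik–Marden–Kelso: 6+7+4+1 = 18
Fenn–Jorvik–Marden–Kelso: 8+4+1 = 13
Fenn–Garth–Irby–Kelso: 6+9+4 = 19
The minimum is 13 mi via Fenn–Jorvik–Marden–Kelso.

13 mi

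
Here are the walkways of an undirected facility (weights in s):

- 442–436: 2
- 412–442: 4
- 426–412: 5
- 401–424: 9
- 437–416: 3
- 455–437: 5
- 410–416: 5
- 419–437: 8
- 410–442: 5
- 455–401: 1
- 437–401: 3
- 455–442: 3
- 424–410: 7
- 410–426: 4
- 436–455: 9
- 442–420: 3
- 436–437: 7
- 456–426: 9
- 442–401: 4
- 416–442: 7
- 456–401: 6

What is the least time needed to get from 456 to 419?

Candidate routes:
456 - 401 - 455 - 437 - 419: 6+1+5+8 = 20
456 - 401 - 442 - 455 - 437 - 419: 6+4+3+5+8 = 26
456 - 401 - 437 - 419: 6+3+8 = 17
456 - 401 - 442 - 436 - 437 - 419: 6+4+2+7+8 = 27
Cheapest is 456 - 401 - 437 - 419 at 17 s.

17 s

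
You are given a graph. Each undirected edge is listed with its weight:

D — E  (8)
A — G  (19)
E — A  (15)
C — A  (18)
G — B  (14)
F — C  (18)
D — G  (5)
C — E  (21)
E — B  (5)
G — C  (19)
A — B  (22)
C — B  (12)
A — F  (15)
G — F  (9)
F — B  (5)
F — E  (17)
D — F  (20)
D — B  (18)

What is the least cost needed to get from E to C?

17

Settle nodes by increasing distance from E:
E: 0
B: 5  (via E)
D: 8  (via E)
F: 10  (via B)
G: 13  (via D)
A: 15  (via E)
C: 17  (via B)
Shortest route: E–B–C = 17.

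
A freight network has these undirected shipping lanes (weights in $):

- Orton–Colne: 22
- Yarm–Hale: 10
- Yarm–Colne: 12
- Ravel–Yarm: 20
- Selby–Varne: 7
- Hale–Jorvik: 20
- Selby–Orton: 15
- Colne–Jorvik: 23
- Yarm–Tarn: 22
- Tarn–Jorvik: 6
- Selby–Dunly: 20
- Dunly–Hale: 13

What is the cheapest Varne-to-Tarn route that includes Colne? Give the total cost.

$73

Best Varne to Colne: Varne → Selby → Orton → Colne costing 44
Best Colne to Tarn: Colne → Jorvik → Tarn costing 29
Total via Colne: 44 + 29 = $73.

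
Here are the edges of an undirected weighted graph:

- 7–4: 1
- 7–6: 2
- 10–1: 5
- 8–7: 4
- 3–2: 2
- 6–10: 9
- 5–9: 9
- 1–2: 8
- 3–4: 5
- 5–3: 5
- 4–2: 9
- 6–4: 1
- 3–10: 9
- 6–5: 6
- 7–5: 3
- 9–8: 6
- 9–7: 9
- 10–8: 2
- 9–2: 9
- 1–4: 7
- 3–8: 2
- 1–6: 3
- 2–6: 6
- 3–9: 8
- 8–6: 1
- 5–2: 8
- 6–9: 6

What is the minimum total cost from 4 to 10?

Candidate routes:
4–7–8–10: 1+4+2 = 7
4–6–8–10: 1+1+2 = 4
4–7–6–8–10: 1+2+1+2 = 6
The minimum is 4 via 4–6–8–10.

4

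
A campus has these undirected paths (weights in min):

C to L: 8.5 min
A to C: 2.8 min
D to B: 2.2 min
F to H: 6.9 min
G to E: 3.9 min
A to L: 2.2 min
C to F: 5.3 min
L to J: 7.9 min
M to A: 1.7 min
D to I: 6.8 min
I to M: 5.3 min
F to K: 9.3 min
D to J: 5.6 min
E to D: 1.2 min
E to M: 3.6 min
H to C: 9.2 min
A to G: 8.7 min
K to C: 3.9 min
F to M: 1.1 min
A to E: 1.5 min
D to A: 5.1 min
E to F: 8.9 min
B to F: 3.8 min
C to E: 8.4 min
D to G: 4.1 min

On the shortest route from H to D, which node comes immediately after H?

F

Enumerating some paths:
H–F–M–A–E–D: 6.9+1.1+1.7+1.5+1.2 = 12.4
H–F–B–D: 6.9+3.8+2.2 = 12.9
H–F–M–E–D: 6.9+1.1+3.6+1.2 = 12.8
The minimum is 12.4 min via H–F–M–A–E–D.
So from H the first move is to F.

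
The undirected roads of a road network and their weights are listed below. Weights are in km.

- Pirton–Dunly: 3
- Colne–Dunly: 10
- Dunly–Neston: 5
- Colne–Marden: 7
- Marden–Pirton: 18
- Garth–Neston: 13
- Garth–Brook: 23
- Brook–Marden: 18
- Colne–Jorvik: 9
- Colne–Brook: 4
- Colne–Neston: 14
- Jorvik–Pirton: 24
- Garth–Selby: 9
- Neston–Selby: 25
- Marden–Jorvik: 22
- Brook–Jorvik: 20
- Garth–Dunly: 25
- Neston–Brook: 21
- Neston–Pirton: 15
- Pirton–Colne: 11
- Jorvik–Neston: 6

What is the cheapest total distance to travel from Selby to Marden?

43 km

Candidate routes:
Selby → Garth → Neston → Dunly → Colne → Marden: 9+13+5+10+7 = 44
Selby → Garth → Neston → Colne → Marden: 9+13+14+7 = 43
Cheapest is Selby → Garth → Neston → Colne → Marden at 43 km.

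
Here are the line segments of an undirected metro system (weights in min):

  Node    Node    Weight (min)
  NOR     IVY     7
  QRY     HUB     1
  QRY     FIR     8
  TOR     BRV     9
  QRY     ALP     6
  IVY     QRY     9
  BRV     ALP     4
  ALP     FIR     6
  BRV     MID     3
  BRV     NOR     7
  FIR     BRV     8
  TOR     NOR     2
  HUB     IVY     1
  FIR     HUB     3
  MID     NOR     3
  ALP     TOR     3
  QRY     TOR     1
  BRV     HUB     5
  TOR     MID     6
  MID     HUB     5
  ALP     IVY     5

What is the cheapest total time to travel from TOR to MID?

5 min

Shortest distances from TOR:
TOR: 0
QRY: 1  (via TOR)
HUB: 2  (via QRY)
NOR: 2  (via TOR)
IVY: 3  (via HUB)
ALP: 3  (via TOR)
FIR: 5  (via HUB)
MID: 5  (via NOR)
Shortest route: TOR → NOR → MID = 5 min.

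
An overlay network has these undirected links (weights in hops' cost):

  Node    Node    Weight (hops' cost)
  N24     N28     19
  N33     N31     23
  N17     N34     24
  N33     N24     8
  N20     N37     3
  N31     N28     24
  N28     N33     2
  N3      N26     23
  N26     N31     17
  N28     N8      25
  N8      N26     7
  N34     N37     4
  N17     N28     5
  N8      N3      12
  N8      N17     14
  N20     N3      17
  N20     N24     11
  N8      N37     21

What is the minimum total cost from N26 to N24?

Shortest distances from N26:
N26: 0
N8: 7  (via N26)
N31: 17  (via N26)
N3: 19  (via N8)
N17: 21  (via N8)
N28: 26  (via N17)
N37: 28  (via N8)
N33: 28  (via N28)
N20: 31  (via N37)
N34: 32  (via N37)
N24: 36  (via N33)
Shortest route: N26–N8–N17–N28–N33–N24 = 36 hops' cost.

36 hops' cost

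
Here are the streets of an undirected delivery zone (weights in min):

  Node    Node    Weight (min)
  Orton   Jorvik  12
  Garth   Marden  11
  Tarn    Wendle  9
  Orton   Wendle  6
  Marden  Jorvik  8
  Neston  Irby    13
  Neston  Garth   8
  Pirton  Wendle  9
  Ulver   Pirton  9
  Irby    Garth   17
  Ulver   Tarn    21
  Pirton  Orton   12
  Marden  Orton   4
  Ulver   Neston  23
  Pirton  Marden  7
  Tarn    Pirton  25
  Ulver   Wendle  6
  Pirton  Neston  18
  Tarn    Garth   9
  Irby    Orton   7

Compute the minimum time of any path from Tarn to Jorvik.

27 min

Compare a few routes:
Tarn - Wendle - Orton - Jorvik: 9+6+12 = 27
Tarn - Garth - Marden - Jorvik: 9+11+8 = 28
Cheapest is Tarn - Wendle - Orton - Jorvik at 27 min.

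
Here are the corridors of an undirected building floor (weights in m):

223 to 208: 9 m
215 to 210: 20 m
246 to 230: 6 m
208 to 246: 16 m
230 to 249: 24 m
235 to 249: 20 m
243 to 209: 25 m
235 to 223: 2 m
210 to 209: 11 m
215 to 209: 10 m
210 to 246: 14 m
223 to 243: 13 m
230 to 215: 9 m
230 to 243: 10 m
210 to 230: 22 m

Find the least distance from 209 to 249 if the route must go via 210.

55 m

Best 209 to 210: 209 → 210 costing 11
Shortest 210→249: 210 → 246 → 230 → 249 = 44
Total via 210: 11 + 44 = 55 m.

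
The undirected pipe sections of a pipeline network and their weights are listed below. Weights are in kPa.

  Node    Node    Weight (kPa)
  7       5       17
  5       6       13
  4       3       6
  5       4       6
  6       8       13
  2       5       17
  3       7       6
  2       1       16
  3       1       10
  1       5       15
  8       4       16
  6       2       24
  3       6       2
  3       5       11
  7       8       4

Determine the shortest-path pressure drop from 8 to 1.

20 kPa

Candidate routes:
8 → 7 → 5 → 1: 4+17+15 = 36
8 → 4 → 3 → 1: 16+6+10 = 32
8 → 7 → 3 → 1: 4+6+10 = 20
8 → 6 → 3 → 1: 13+2+10 = 25
The minimum is 20 kPa via 8 → 7 → 3 → 1.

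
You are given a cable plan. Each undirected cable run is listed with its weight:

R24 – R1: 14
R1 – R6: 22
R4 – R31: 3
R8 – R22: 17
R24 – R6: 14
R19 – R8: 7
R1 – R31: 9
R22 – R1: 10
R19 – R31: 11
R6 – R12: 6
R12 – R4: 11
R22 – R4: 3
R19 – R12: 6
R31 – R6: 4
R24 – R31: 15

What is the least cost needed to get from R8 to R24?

Running Dijkstra from R8:
R8: 0
R19: 7  (via R8)
R12: 13  (via R19)
R22: 17  (via R8)
R31: 18  (via R19)
R6: 19  (via R12)
R4: 20  (via R22)
R1: 27  (via R22)
R24: 33  (via R31)
Shortest route: R8 → R19 → R31 → R24 = 33.

33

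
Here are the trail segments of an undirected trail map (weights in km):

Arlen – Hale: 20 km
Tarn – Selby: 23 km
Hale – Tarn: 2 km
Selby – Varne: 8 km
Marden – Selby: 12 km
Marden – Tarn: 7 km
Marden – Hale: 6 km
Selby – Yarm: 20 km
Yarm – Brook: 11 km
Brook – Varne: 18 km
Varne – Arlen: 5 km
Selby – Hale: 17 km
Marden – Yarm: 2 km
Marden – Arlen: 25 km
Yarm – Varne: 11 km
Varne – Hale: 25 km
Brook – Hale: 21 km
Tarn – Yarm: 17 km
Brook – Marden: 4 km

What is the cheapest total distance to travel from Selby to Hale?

17 km

Running Dijkstra from Selby:
Selby: 0
Varne: 8  (via Selby)
Marden: 12  (via Selby)
Arlen: 13  (via Varne)
Yarm: 14  (via Marden)
Brook: 16  (via Marden)
Hale: 17  (via Selby)
Shortest route: Selby–Hale = 17 km.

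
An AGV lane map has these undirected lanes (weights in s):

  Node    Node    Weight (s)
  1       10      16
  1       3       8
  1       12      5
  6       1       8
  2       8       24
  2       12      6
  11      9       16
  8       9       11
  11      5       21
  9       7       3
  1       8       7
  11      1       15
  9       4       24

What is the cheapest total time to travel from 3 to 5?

Running Dijkstra from 3:
3: 0
1: 8  (via 3)
12: 13  (via 1)
8: 15  (via 1)
6: 16  (via 1)
2: 19  (via 12)
11: 23  (via 1)
10: 24  (via 1)
9: 26  (via 8)
7: 29  (via 9)
5: 44  (via 11)
Shortest route: 3–1–11–5 = 44 s.

44 s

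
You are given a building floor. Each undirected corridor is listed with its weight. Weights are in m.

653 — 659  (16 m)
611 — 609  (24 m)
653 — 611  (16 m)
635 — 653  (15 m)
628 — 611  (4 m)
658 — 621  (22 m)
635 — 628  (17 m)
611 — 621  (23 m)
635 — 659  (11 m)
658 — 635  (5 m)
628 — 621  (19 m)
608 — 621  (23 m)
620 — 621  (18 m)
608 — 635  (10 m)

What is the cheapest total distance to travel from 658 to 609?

Candidate routes:
658 → 621 → 611 → 609: 22+23+24 = 69
658 → 621 → 628 → 611 → 609: 22+19+4+24 = 69
658 → 635 → 653 → 611 → 609: 5+15+16+24 = 60
658 → 635 → 628 → 611 → 609: 5+17+4+24 = 50
The minimum is 50 m via 658 → 635 → 628 → 611 → 609.

50 m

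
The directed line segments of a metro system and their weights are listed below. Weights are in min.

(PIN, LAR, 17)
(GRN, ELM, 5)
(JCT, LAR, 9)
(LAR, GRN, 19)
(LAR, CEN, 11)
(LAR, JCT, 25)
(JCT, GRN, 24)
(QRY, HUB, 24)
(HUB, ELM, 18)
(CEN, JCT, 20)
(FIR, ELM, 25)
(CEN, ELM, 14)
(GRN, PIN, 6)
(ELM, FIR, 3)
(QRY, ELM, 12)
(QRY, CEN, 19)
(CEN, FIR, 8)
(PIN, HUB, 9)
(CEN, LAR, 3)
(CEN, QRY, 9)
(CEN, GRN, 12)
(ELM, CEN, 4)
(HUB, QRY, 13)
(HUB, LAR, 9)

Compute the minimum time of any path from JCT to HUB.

Enumerating some paths:
JCT → GRN → PIN → HUB: 24+6+9 = 39
JCT → LAR → GRN → PIN → HUB: 9+19+6+9 = 43
Cheapest is JCT → GRN → PIN → HUB at 39 min.

39 min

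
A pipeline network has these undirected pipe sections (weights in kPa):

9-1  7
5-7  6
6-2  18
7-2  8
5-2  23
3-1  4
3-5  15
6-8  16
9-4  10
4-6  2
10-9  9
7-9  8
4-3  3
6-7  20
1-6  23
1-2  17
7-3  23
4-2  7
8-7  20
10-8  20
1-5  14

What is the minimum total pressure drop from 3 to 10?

20 kPa

Enumerating some paths:
3 → 1 → 9 → 10: 4+7+9 = 20
3 → 4 → 2 → 7 → 9 → 10: 3+7+8+8+9 = 35
3 → 4 → 9 → 10: 3+10+9 = 22
Cheapest is 3 → 1 → 9 → 10 at 20 kPa.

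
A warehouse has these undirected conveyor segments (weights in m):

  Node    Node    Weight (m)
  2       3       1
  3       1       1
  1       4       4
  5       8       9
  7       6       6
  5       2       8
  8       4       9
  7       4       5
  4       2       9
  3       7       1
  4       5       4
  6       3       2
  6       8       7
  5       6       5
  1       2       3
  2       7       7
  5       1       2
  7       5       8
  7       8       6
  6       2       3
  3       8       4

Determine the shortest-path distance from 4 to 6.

7 m

Shortest distances from 4:
4: 0
1: 4  (via 4)
5: 4  (via 4)
3: 5  (via 1)
7: 5  (via 4)
2: 6  (via 3)
6: 7  (via 3)
Shortest route: 4 → 1 → 3 → 6 = 7 m.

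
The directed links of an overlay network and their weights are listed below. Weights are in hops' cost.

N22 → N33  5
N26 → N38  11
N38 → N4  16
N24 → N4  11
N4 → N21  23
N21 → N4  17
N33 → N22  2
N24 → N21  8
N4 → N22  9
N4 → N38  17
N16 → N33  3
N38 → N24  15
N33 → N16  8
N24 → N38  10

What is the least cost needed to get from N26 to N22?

36 hops' cost

Compare a few routes:
N26 → N38 → N24 → N4 → N22: 11+15+11+9 = 46
N26 → N38 → N4 → N22: 11+16+9 = 36
Cheapest is N26 → N38 → N4 → N22 at 36 hops' cost.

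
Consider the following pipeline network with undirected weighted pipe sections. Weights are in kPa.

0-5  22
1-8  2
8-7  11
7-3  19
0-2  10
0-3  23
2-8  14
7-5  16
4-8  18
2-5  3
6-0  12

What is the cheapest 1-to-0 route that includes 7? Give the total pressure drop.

Best 1 to 7: 1 → 8 → 7 costing 13
Best 7 to 0: 7 → 5 → 2 → 0 costing 29
Total via 7: 13 + 29 = 42 kPa.

42 kPa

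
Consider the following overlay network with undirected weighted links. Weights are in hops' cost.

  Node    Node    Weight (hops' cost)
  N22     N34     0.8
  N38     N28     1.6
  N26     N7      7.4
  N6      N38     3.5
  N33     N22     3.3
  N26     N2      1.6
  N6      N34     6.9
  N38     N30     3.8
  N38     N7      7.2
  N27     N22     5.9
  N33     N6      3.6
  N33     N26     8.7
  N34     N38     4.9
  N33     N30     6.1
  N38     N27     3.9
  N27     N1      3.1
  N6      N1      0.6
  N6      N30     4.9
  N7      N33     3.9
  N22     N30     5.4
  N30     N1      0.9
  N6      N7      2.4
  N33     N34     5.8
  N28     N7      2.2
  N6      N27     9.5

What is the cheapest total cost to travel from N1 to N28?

5.2 hops' cost

Running Dijkstra from N1:
N1: 0
N6: 0.6  (via N1)
N30: 0.9  (via N1)
N7: 3  (via N6)
N27: 3.1  (via N1)
N38: 4.1  (via N6)
N33: 4.2  (via N6)
N28: 5.2  (via N7)
Shortest route: N1 → N6 → N7 → N28 = 5.2 hops' cost.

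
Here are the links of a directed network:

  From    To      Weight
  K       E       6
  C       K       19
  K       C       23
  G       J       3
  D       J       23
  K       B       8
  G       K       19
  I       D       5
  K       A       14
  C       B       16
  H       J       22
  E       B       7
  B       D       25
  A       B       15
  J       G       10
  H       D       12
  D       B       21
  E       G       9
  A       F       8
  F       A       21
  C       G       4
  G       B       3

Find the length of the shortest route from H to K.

Enumerating some paths:
H → D → J → G → K: 12+23+10+19 = 64
H → J → G → K: 22+10+19 = 51
The minimum is 51 via H → J → G → K.

51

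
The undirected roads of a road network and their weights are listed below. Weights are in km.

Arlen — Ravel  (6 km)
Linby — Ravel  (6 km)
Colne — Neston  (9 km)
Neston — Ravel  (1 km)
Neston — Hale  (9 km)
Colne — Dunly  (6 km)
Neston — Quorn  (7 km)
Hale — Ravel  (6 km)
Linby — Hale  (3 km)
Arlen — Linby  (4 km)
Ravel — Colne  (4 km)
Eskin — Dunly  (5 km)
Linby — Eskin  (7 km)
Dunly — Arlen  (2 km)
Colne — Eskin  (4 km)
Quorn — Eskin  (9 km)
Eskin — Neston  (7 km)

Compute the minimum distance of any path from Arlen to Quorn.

Settle nodes by increasing distance from Arlen:
Arlen: 0
Dunly: 2  (via Arlen)
Linby: 4  (via Arlen)
Ravel: 6  (via Arlen)
Eskin: 7  (via Dunly)
Hale: 7  (via Linby)
Neston: 7  (via Ravel)
Colne: 8  (via Dunly)
Quorn: 14  (via Neston)
Shortest route: Arlen → Ravel → Neston → Quorn = 14 km.

14 km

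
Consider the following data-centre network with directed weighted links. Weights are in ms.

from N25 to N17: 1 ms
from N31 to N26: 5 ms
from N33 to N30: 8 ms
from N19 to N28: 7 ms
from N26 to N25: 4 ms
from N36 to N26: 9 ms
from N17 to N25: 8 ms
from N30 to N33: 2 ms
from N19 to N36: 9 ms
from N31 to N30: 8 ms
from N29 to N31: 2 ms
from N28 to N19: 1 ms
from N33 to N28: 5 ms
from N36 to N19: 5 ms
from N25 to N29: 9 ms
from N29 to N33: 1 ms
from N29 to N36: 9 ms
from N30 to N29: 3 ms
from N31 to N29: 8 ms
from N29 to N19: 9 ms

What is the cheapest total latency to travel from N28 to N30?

Compare a few routes:
N28 - N19 - N36 - N26 - N25 - N29 - N33 - N30: 1+9+9+4+9+1+8 = 41
N28 - N19 - N36 - N26 - N25 - N29 - N31 - N30: 1+9+9+4+9+2+8 = 42
The minimum is 41 ms via N28 - N19 - N36 - N26 - N25 - N29 - N33 - N30.

41 ms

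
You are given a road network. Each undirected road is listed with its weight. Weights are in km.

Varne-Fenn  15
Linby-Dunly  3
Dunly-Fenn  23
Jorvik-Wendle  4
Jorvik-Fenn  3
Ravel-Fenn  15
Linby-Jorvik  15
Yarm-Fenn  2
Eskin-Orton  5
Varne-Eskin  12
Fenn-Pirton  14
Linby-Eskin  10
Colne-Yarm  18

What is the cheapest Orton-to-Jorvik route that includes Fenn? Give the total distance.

35 km

Best Orton to Fenn: Orton–Eskin–Varne–Fenn costing 32
Shortest Fenn→Jorvik: Fenn–Jorvik = 3
Total via Fenn: 32 + 3 = 35 km.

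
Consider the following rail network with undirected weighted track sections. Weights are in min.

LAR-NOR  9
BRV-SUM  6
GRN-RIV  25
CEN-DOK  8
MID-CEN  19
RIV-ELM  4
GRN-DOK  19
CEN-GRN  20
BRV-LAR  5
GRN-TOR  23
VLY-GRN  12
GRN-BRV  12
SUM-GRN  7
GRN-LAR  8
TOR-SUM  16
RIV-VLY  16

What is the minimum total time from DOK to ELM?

48 min

Shortest distances from DOK:
DOK: 0
CEN: 8  (via DOK)
GRN: 19  (via DOK)
SUM: 26  (via GRN)
MID: 27  (via CEN)
LAR: 27  (via GRN)
VLY: 31  (via GRN)
BRV: 31  (via GRN)
NOR: 36  (via LAR)
TOR: 42  (via GRN)
RIV: 44  (via GRN)
ELM: 48  (via RIV)
Shortest route: DOK → GRN → RIV → ELM = 48 min.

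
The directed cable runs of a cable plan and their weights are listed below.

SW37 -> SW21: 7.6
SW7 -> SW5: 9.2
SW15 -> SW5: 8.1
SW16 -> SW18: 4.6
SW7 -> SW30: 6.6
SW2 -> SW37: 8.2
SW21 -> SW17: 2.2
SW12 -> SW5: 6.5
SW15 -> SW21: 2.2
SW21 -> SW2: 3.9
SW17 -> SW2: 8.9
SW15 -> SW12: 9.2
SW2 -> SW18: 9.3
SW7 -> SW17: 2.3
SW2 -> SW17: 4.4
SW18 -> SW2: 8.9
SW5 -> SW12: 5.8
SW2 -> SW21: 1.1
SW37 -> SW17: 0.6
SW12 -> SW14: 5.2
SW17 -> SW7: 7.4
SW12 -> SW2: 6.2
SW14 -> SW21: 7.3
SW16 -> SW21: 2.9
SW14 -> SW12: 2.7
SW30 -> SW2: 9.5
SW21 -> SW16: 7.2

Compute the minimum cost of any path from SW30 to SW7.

20.2

Running Dijkstra from SW30:
SW30: 0
SW2: 9.5  (via SW30)
SW21: 10.6  (via SW2)
SW17: 12.8  (via SW21)
SW37: 17.7  (via SW2)
SW16: 17.8  (via SW21)
SW18: 18.8  (via SW2)
SW7: 20.2  (via SW17)
Shortest route: SW30–SW2–SW21–SW17–SW7 = 20.2.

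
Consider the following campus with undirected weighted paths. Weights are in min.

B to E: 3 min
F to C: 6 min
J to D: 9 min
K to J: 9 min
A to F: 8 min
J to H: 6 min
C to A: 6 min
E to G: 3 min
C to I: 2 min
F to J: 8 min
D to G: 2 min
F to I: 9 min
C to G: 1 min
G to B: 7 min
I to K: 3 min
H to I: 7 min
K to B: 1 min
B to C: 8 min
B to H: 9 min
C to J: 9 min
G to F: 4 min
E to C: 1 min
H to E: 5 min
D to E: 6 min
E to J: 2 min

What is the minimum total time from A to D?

Settle nodes by increasing distance from A:
A: 0
C: 6  (via A)
E: 7  (via C)
G: 7  (via C)
F: 8  (via A)
I: 8  (via C)
D: 9  (via G)
Shortest route: A → C → G → D = 9 min.

9 min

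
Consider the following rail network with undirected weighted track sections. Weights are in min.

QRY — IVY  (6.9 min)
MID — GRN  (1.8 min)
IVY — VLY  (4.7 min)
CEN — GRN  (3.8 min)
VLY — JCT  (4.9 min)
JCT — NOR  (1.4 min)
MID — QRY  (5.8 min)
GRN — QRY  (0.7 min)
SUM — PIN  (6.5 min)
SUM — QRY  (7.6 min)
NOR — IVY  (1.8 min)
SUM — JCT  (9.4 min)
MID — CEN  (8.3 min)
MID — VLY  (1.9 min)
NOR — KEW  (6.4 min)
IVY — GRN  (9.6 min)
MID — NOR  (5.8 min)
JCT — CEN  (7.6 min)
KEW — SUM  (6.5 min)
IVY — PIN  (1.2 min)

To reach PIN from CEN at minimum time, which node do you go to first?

Enumerating some paths:
CEN → GRN → QRY → IVY → PIN: 3.8+0.7+6.9+1.2 = 12.6
CEN → JCT → NOR → IVY → PIN: 7.6+1.4+1.8+1.2 = 12
Cheapest is CEN → JCT → NOR → IVY → PIN at 12 min.
So from CEN the first move is to JCT.

JCT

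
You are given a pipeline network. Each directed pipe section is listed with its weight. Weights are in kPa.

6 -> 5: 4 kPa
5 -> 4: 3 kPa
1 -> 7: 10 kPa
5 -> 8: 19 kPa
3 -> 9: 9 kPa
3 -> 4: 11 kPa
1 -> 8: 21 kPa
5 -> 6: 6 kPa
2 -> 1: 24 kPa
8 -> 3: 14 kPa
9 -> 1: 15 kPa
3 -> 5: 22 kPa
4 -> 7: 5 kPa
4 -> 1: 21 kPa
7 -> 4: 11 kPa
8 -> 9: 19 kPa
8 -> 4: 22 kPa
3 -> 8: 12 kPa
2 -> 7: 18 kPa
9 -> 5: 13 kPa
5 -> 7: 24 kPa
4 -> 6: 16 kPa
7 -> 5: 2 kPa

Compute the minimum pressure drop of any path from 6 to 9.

Running Dijkstra from 6:
6: 0
5: 4  (via 6)
4: 7  (via 5)
7: 12  (via 4)
8: 23  (via 5)
1: 28  (via 4)
3: 37  (via 8)
9: 42  (via 8)
Shortest route: 6–5–8–9 = 42 kPa.

42 kPa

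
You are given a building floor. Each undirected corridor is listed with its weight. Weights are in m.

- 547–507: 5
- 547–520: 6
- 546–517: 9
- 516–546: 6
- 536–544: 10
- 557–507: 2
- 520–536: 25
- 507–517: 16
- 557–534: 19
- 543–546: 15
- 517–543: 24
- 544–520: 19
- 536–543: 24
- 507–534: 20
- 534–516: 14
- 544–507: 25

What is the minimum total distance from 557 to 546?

Shortest distances from 557:
557: 0
507: 2  (via 557)
547: 7  (via 507)
520: 13  (via 547)
517: 18  (via 507)
534: 19  (via 557)
544: 27  (via 507)
546: 27  (via 517)
Shortest route: 557–507–517–546 = 27 m.

27 m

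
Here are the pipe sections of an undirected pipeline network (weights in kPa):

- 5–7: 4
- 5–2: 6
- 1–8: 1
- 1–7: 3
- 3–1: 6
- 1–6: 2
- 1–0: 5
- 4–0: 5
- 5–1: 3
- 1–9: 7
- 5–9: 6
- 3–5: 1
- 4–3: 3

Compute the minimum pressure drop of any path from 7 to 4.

8 kPa

Running Dijkstra from 7:
7: 0
1: 3  (via 7)
5: 4  (via 7)
8: 4  (via 1)
3: 5  (via 5)
6: 5  (via 1)
0: 8  (via 1)
4: 8  (via 3)
Shortest route: 7–5–3–4 = 8 kPa.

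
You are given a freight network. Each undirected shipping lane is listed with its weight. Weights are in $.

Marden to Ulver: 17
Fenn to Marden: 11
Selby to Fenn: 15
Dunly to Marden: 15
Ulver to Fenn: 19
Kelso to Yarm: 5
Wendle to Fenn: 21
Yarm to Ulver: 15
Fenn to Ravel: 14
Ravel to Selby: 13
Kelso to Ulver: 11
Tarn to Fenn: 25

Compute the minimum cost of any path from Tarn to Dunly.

$51

Shortest distances from Tarn:
Tarn: 0
Fenn: 25  (via Tarn)
Marden: 36  (via Fenn)
Ravel: 39  (via Fenn)
Selby: 40  (via Fenn)
Ulver: 44  (via Fenn)
Wendle: 46  (via Fenn)
Dunly: 51  (via Marden)
Shortest route: Tarn → Fenn → Marden → Dunly = $51.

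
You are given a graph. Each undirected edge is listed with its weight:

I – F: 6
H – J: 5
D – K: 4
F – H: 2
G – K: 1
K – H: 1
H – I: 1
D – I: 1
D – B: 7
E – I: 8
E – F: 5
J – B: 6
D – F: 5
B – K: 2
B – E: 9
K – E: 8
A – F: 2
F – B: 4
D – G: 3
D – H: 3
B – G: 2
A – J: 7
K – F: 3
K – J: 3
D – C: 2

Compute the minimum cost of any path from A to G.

6

Compare a few routes:
A → F → B → G: 2+4+2 = 8
A → F → B → K → G: 2+4+2+1 = 9
A → F → K → B → G: 2+3+2+2 = 9
A → F → K → G: 2+3+1 = 6
Cheapest is A → F → K → G at 6.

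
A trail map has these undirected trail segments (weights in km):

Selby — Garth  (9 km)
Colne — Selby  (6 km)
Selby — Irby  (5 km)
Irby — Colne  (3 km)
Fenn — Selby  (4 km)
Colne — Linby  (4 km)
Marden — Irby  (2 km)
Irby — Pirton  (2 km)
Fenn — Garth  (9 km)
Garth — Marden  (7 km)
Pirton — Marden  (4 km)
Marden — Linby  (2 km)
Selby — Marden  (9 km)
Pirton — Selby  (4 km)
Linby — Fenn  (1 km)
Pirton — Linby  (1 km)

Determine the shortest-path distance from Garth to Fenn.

9 km

Running Dijkstra from Garth:
Garth: 0
Marden: 7  (via Garth)
Irby: 9  (via Marden)
Linby: 9  (via Marden)
Selby: 9  (via Garth)
Fenn: 9  (via Garth)
Shortest route: Garth–Fenn = 9 km.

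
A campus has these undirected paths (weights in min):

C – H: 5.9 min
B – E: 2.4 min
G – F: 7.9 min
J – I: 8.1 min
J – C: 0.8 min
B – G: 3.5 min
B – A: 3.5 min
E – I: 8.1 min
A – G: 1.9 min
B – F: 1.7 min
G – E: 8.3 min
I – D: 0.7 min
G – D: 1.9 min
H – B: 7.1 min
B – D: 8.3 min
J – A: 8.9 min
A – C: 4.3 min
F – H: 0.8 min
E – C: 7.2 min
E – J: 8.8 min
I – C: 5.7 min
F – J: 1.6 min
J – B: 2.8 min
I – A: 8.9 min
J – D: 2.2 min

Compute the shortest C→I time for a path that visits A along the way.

8.8 min

Best C to A: C → A costing 4.3
Shortest A→I: A → G → D → I = 4.5
Total via A: 4.3 + 4.5 = 8.8 min.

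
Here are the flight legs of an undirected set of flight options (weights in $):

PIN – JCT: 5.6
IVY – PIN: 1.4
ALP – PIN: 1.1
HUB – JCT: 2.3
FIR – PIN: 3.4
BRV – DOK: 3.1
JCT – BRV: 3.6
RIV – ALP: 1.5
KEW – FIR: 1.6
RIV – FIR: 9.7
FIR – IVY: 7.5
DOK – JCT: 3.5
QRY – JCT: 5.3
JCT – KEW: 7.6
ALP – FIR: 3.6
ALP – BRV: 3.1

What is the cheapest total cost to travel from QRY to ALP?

$12

Enumerating some paths:
QRY → JCT → BRV → ALP: 5.3+3.6+3.1 = 12
QRY → JCT → DOK → BRV → ALP: 5.3+3.5+3.1+3.1 = 15
Cheapest is QRY → JCT → BRV → ALP at $12.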